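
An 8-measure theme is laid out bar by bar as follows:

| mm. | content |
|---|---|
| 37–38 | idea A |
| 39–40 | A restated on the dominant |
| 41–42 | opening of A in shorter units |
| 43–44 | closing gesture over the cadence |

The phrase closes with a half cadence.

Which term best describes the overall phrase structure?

sentence

Basic idea (mm. 37-38) + its repetition (mm. 39–40) form the presentation; fragmentation and cadence (mm. 41-44) form the continuation — the 8-bar whole is a sentence.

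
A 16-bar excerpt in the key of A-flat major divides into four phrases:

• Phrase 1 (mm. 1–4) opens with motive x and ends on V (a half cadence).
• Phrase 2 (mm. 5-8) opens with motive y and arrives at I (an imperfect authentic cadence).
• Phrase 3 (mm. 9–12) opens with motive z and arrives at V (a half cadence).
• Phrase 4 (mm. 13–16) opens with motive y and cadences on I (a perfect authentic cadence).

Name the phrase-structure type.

Four phrases in two halves: the first half (mm. 1–8) ends with an imperfect authentic cadence, the second (mm. 9-16) with a perfect authentic cadence — a large antecedent–consequent pair, i.e. a double period.
Phrase 3 begins with different material from phrase 1, making it contrasting.

contrasting double period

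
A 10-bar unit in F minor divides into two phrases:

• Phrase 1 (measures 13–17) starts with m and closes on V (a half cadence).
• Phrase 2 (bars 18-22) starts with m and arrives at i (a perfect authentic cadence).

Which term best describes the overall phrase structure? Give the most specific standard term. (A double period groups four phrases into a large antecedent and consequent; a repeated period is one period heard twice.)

Phrase 1 ends with a half cadence (weaker) and phrase 2 with a perfect authentic cadence (stronger): antecedent + consequent = a period.
The two phrases open with the same material (m / m), so the period is parallel.

parallel period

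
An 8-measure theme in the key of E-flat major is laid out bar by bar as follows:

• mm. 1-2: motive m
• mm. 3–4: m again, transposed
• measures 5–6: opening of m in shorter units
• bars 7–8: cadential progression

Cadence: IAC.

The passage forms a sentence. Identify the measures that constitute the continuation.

measures 5–8

After the presentation (bars 1–4), the continuation covers the fragmentation through the cadence: measures 5–8.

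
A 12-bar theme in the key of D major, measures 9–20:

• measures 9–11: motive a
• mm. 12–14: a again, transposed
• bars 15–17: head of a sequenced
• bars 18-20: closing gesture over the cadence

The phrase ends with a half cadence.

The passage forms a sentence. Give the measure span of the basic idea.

The presentation of a sentence is the basic idea (measures 9-11) plus its repetition (mm. 12–14); the basic idea is therefore mm. 9-11.

measures 9–11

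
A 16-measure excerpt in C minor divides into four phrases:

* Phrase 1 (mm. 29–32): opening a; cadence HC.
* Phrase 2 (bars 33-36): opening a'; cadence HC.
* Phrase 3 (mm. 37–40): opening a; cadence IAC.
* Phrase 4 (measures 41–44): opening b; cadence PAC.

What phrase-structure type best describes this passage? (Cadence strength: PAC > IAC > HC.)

parallel double period

Four phrases in two halves: the first half (mm. 29–36) ends with a half cadence, the second (mm. 37-44) with a perfect authentic cadence — a large antecedent–consequent pair, i.e. a double period.
Phrase 3 begins with the same material as phrase 1, making it parallel.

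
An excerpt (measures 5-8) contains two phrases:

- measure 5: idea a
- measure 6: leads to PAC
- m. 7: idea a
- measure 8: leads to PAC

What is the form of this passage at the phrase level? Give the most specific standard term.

Both phrases have the same opening (a) and the same cadence (perfect authentic cadence): the second is a restatement, not a consequent, so this is a repeated phrase rather than a period.

repeated phrase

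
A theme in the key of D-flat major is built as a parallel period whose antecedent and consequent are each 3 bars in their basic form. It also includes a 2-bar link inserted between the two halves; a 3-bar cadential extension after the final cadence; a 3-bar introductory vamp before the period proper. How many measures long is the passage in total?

14 measures

Basic parallel period: 3 + 3 = 6 bars.
6 (basic form) + 2 (link) + 3 (cadential extension) + 3 (introduction) = 14.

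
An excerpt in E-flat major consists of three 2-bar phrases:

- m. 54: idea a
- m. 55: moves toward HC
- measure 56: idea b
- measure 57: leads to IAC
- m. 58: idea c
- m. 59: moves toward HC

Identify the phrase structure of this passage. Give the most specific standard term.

phrase group

The final phrase closes with a half cadence, which is not stronger than the preceding imperfect authentic cadence; the 3 phrases lack an overall antecedent–consequent design and so form a phrase group.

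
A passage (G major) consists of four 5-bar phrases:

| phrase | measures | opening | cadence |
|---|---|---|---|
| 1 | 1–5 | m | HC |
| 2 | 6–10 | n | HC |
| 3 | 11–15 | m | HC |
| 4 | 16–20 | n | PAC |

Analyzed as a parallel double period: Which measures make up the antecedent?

In a double period the four phrases pair into a large antecedent (phrases 1–2, ending half cadence) and a large consequent (phrases 3–4, ending perfect authentic cadence). The antecedent spans mm. 1–10.

measures 1–10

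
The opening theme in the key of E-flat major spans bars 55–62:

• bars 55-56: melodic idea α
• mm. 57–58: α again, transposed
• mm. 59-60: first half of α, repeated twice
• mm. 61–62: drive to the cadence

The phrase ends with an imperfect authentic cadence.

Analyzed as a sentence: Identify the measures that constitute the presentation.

The presentation of a sentence is the basic idea (mm. 55–56) plus its repetition (mm. 57–58); the presentation is therefore measures 55-58.

measures 55–58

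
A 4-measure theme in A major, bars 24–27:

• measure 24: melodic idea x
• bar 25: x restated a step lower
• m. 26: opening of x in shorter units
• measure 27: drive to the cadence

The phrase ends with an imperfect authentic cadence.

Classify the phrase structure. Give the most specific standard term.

sentence

Basic idea (bar 24) + its repetition (bar 25) form the presentation; fragmentation and cadence (measures 26-27) form the continuation — the 4-bar whole is a sentence.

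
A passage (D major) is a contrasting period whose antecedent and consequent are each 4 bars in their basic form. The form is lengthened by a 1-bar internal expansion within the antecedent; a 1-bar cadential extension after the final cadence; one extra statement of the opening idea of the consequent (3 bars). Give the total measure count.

13 measures

Basic contrasting period: 4 + 4 = 8 bars.
8 (basic form) + 1 (internal expansion) + 1 (cadential extension) + 3 (extra statement) = 13.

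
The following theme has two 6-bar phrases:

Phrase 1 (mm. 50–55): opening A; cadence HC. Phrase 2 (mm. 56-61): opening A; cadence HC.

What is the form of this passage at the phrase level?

repeated phrase

Both phrases have the same opening (A) and the same cadence (half cadence): the second is a restatement, not a consequent, so this is a repeated phrase rather than a period.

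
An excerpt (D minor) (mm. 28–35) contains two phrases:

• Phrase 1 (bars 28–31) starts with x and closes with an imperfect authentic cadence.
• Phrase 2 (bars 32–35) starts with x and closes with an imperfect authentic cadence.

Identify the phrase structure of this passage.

repeated phrase

Both phrases have the same opening (x) and the same cadence (imperfect authentic cadence): the second is a restatement, not a consequent, so this is a repeated phrase rather than a period.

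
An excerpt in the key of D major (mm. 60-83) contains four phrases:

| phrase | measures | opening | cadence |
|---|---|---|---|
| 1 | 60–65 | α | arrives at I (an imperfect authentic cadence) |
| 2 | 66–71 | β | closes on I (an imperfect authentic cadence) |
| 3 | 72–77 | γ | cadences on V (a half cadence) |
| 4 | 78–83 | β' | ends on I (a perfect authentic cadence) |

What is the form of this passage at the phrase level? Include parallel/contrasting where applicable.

Four phrases in two halves: the first half (measures 60-71) ends with an imperfect authentic cadence, the second (mm. 72-83) with a perfect authentic cadence — a large antecedent–consequent pair, i.e. a double period.
Phrase 3 begins with different material from phrase 1, making it contrasting.

contrasting double period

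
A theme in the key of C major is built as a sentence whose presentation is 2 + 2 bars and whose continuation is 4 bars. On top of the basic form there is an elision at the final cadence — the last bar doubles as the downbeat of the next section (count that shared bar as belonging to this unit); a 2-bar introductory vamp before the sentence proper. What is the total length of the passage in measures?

10 measures

Basic sentence: 2 + 2 + 4 = 8 bars.
8 (basic form) + 2 (introduction) = 10.
The elision shares a bar with the next section but does not change this unit's count.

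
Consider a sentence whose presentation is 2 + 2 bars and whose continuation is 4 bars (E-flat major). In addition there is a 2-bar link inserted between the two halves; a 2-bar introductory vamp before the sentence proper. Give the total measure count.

Basic sentence: 2 + 2 + 4 = 8 bars.
8 (basic form) + 2 (link) + 2 (introduction) = 12.

12 measures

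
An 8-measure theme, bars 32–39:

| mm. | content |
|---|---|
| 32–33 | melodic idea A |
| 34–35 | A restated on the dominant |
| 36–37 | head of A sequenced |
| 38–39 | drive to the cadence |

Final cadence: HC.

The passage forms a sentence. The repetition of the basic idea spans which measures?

The presentation of a sentence is the basic idea (mm. 32–33) plus its repetition (mm. 34–35); the repetition of the basic idea is therefore mm. 34–35.

measures 34–35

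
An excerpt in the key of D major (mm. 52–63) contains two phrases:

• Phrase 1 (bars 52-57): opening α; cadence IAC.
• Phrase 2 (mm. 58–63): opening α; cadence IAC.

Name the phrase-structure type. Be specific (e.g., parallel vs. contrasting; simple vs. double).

Both phrases have the same opening (α) and the same cadence (imperfect authentic cadence): the second is a restatement, not a consequent, so this is a repeated phrase rather than a period.

repeated phrase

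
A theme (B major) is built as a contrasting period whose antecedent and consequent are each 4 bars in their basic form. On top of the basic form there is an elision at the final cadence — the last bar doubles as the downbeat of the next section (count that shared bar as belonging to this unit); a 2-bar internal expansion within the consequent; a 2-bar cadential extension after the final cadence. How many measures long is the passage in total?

Basic contrasting period: 4 + 4 = 8 bars.
8 (basic form) + 2 (internal expansion) + 2 (cadential extension) = 12.
The elision shares a bar with the next section but does not change this unit's count.

12 measures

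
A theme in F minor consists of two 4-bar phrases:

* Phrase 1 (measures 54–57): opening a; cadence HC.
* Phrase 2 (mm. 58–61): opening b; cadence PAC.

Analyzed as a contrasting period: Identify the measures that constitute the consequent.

measures 58–61

The antecedent is the phrase ending with the weaker cadence (half cadence, phrase 1) and the consequent the one ending more conclusively (perfect authentic cadence, phrase 2); the consequent is measures 58–61.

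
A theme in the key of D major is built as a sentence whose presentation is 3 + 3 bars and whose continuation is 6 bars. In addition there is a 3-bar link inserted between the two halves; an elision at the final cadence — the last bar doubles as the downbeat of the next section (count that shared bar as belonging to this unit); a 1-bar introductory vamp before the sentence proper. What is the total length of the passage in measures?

Basic sentence: 3 + 3 + 6 = 12 bars.
12 (basic form) + 3 (link) + 1 (introduction) = 16.
The elision shares a bar with the next section but does not change this unit's count.

16 measures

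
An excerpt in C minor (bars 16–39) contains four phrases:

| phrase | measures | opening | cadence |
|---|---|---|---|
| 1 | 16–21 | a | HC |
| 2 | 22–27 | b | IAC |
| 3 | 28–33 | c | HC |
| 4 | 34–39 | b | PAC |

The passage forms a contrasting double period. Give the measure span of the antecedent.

In a double period the first pair of phrases (ending imperfect authentic cadence) is the large antecedent and the second pair (ending perfect authentic cadence) is the large consequent; the antecedent is measures 16–27.

measures 16–27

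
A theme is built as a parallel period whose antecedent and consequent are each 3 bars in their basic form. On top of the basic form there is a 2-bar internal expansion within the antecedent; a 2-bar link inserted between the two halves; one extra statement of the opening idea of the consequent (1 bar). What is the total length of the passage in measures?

Basic parallel period: 3 + 3 = 6 bars.
6 (basic form) + 2 (internal expansion) + 2 (link) + 1 (extra statement) = 11.

11 measures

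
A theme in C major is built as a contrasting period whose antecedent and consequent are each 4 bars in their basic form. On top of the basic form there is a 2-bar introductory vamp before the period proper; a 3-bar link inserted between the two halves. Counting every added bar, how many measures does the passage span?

Basic contrasting period: 4 + 4 = 8 bars.
8 (basic form) + 2 (introduction) + 3 (link) = 13.

13 measures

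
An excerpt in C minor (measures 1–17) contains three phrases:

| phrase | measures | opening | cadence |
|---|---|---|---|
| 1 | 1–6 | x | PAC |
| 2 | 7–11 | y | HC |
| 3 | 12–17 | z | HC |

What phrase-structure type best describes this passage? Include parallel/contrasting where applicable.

The final phrase closes with a half cadence, which is not stronger than the preceding half cadence; the 3 phrases lack an overall antecedent–consequent design and so form a phrase group.

phrase group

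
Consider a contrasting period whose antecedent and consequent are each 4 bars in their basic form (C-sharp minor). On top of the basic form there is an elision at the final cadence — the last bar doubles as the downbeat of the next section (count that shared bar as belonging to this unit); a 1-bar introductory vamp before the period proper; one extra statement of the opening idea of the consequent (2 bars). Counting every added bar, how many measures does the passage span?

11 measures

Basic contrasting period: 4 + 4 = 8 bars.
8 (basic form) + 1 (introduction) + 2 (extra statement) = 11.
The elision shares a bar with the next section but does not change this unit's count.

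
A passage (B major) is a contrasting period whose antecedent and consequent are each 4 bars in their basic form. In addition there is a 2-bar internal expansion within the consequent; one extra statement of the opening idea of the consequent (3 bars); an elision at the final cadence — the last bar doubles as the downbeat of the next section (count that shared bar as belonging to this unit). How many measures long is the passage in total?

13 measures

Basic contrasting period: 4 + 4 = 8 bars.
8 (basic form) + 2 (internal expansion) + 3 (extra statement) = 13.
The elision shares a bar with the next section but does not change this unit's count.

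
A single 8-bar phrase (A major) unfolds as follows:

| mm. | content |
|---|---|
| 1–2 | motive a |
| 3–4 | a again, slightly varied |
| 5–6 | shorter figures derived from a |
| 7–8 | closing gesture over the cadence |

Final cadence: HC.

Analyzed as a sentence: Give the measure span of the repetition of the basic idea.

measures 3–4

The presentation of a sentence is the basic idea (bars 1–2) plus its repetition (mm. 3-4); the repetition of the basic idea is therefore measures 3–4.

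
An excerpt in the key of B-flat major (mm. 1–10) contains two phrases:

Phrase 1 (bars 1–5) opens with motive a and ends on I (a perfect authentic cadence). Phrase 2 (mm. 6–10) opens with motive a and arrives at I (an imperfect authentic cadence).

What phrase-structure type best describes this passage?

The second phrase closes with an imperfect authentic cadence, which is not stronger than the first phrase's perfect authentic cadence; without a weak→strong cadential pair there is no antecedent–consequent relationship, so this is a phrase group rather than a period.

phrase group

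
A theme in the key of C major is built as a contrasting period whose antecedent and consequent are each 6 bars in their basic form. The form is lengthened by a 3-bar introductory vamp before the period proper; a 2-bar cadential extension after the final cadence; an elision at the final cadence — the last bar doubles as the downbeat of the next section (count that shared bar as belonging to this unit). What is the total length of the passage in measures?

17 measures

Basic contrasting period: 6 + 6 = 12 bars.
12 (basic form) + 3 (introduction) + 2 (cadential extension) = 17.
The elision shares a bar with the next section but does not change this unit's count.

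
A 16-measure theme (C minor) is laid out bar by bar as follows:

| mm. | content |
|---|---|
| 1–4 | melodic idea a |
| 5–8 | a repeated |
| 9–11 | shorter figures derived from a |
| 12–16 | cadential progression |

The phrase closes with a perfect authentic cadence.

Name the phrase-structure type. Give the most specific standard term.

sentence

Basic idea (mm. 1–4) + its repetition (bars 5–8) form the presentation; fragmentation and cadence (measures 9–16) form the continuation — the 16-bar whole is a sentence.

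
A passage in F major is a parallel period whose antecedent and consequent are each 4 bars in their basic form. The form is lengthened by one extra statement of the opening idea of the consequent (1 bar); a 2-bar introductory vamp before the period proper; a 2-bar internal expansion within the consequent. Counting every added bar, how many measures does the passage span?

Basic parallel period: 4 + 4 = 8 bars.
8 (basic form) + 1 (extra statement) + 2 (introduction) + 2 (internal expansion) = 13.

13 measures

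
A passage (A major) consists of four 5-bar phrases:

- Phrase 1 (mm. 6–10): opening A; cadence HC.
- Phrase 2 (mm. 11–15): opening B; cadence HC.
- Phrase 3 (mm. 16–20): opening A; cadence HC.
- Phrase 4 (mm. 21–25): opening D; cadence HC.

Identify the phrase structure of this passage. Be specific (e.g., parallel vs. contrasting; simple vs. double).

phrase group

Phrase 4 ends with a half cadence, no stronger than phrase 2's half cadence, so the four phrases do not form a double period; nor do phrases 3–4 duplicate 1–2, so it is not a repeated period. With no phrase reaching a conclusive cadence, the passage is a phrase group.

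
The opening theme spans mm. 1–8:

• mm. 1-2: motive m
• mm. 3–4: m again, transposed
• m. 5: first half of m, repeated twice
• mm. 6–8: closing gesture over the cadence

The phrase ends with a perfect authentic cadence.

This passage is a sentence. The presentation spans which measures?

measures 1–4

The presentation of a sentence is the basic idea (bars 1-2) plus its repetition (bars 3-4); the presentation is therefore mm. 1-4.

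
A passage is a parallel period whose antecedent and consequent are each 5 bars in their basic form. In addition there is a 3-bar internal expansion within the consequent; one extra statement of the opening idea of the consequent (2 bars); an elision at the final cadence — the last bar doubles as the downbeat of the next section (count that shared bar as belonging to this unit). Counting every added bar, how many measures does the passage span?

Basic parallel period: 5 + 5 = 10 bars.
10 (basic form) + 3 (internal expansion) + 2 (extra statement) = 15.
The elision shares a bar with the next section but does not change this unit's count.

15 measures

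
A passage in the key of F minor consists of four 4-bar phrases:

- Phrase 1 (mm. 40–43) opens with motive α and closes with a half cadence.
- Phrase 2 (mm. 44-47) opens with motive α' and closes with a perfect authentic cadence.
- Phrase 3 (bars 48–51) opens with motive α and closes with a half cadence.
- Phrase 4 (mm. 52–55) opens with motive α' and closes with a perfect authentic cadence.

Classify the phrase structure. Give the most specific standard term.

repeated period

The cadence pattern HC–PAC–HC–PAC is weak–strong twice, and phrases 3–4 restate phrases 1–2: a period heard twice, not a double period (which would end weakly at phrase 2).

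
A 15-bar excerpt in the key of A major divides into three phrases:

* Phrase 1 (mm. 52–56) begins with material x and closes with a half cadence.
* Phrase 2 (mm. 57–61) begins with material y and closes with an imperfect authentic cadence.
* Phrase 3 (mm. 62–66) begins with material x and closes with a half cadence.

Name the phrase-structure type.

The final phrase closes with a half cadence, which is not stronger than the preceding imperfect authentic cadence; the 3 phrases lack an overall antecedent–consequent design and so form a phrase group.

phrase group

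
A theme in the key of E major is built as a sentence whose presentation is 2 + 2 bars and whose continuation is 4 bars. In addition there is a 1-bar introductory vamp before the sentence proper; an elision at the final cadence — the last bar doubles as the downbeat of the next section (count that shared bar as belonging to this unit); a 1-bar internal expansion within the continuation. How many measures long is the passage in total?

10 measures

Basic sentence: 2 + 2 + 4 = 8 bars.
8 (basic form) + 1 (introduction) + 1 (internal expansion) = 10.
The elision shares a bar with the next section but does not change this unit's count.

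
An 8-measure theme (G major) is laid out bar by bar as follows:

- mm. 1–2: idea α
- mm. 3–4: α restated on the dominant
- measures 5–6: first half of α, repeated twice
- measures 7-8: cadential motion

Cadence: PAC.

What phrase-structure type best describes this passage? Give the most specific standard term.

Basic idea (bars 1–2) + its repetition (measures 3-4) form the presentation; fragmentation and cadence (mm. 5-8) form the continuation — the 8-bar whole is a sentence.

sentence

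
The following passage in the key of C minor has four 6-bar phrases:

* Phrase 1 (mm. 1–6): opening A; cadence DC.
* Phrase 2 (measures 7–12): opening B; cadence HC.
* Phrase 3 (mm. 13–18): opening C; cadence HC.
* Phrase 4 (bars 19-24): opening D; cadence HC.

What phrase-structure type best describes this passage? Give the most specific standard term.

phrase group

Phrase 4 ends with a half cadence, no stronger than phrase 2's half cadence, so the four phrases do not form a double period; nor do phrases 3–4 duplicate 1–2, so it is not a repeated period. With no phrase reaching a conclusive cadence, the passage is a phrase group.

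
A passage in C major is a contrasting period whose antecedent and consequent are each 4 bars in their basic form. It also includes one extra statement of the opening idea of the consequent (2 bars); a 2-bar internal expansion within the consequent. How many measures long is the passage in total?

Basic contrasting period: 4 + 4 = 8 bars.
8 (basic form) + 2 (extra statement) + 2 (internal expansion) = 12.

12 measures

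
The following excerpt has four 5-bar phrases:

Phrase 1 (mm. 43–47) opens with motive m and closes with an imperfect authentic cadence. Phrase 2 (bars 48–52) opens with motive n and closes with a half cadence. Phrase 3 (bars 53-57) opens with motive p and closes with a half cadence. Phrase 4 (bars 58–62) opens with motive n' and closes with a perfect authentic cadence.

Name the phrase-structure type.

Four phrases in two halves: the first half (mm. 43-52) ends with a half cadence, the second (mm. 53-62) with a perfect authentic cadence — a large antecedent–consequent pair, i.e. a double period.
Phrase 3 begins with different material from phrase 1, making it contrasting.

contrasting double period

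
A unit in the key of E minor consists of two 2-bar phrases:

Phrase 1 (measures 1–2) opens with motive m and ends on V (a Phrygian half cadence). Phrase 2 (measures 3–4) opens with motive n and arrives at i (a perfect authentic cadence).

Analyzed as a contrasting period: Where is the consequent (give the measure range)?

measures 3–4

The antecedent is the phrase ending with the weaker cadence (Phrygian half cadence, phrase 1) and the consequent the one ending more conclusively (perfect authentic cadence, phrase 2); the consequent is mm. 3–4.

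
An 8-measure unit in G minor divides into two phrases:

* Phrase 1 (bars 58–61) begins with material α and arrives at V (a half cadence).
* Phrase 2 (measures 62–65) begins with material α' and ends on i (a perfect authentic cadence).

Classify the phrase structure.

Phrase 1 ends with a half cadence (weaker) and phrase 2 with a perfect authentic cadence (stronger): antecedent + consequent = a period.
The two phrases open with the same material (α / α'), so the period is parallel.

parallel period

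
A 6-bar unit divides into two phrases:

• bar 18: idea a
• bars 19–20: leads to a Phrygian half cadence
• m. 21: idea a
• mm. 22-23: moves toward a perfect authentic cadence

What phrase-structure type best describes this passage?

Phrase 1 ends with a Phrygian half cadence (weaker) and phrase 2 with a perfect authentic cadence (stronger): antecedent + consequent = a period.
The two phrases open with the same material (a / a), so the period is parallel.

parallel period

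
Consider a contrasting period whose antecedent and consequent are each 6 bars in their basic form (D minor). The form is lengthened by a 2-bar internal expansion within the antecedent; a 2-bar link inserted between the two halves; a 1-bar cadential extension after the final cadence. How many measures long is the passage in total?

17 measures

Basic contrasting period: 6 + 6 = 12 bars.
12 (basic form) + 2 (internal expansion) + 2 (link) + 1 (cadential extension) = 17.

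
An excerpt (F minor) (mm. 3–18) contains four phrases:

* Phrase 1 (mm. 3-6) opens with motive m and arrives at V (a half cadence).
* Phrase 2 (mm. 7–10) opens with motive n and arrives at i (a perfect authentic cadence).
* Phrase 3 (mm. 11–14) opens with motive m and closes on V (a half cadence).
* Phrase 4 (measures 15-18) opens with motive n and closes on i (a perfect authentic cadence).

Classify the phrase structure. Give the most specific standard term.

repeated period

The cadence pattern HC–PAC–HC–PAC is weak–strong twice, and phrases 3–4 restate phrases 1–2: a period heard twice, not a double period (which would end weakly at phrase 2).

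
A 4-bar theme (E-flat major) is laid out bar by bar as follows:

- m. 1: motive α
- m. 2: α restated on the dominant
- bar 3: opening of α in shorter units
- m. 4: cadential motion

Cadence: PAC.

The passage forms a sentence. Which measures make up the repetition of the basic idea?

measures 2–2

The presentation of a sentence is the basic idea (m. 1) plus its repetition (bar 2); the repetition of the basic idea is therefore measure 2.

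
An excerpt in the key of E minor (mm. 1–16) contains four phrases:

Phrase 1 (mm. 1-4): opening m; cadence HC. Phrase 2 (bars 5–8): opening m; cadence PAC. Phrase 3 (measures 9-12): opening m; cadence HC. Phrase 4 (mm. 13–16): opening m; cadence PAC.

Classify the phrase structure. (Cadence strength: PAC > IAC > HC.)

The cadence pattern HC–PAC–HC–PAC is weak–strong twice, and phrases 3–4 restate phrases 1–2: a period heard twice, not a double period (which would end weakly at phrase 2).

repeated period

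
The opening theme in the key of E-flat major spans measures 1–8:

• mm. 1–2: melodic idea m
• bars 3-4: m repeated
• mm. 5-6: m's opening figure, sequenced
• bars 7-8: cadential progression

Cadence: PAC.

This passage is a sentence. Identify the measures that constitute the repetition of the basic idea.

The presentation of a sentence is the basic idea (mm. 1-2) plus its repetition (bars 3–4); the repetition of the basic idea is therefore mm. 3–4.

measures 3–4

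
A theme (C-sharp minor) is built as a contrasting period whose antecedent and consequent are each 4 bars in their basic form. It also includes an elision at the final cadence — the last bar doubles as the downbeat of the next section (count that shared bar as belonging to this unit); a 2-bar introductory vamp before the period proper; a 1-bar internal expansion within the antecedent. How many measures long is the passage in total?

Basic contrasting period: 4 + 4 = 8 bars.
8 (basic form) + 2 (introduction) + 1 (internal expansion) = 11.
The elision shares a bar with the next section but does not change this unit's count.

11 measures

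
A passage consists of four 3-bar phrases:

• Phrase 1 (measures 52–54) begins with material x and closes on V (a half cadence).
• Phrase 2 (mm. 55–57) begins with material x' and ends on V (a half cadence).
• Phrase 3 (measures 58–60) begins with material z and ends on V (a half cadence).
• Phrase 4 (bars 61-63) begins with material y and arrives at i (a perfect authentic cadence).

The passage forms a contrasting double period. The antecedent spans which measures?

In a double period the four phrases pair into a large antecedent (phrases 1–2, ending half cadence) and a large consequent (phrases 3–4, ending perfect authentic cadence). The antecedent spans bars 52–57.

measures 52–57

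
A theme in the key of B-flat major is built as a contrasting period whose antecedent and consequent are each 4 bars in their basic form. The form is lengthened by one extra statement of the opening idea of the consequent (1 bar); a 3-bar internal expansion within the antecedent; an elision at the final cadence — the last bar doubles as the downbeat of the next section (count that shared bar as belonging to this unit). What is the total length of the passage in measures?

Basic contrasting period: 4 + 4 = 8 bars.
8 (basic form) + 1 (extra statement) + 3 (internal expansion) = 12.
The elision shares a bar with the next section but does not change this unit's count.

12 measures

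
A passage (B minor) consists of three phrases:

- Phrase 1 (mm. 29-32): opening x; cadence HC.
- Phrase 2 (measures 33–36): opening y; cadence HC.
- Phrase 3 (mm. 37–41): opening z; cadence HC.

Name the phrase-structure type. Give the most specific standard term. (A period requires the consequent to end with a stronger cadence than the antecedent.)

The final phrase closes with a half cadence, which is not stronger than the preceding half cadence; the 3 phrases lack an overall antecedent–consequent design and so form a phrase group.

phrase group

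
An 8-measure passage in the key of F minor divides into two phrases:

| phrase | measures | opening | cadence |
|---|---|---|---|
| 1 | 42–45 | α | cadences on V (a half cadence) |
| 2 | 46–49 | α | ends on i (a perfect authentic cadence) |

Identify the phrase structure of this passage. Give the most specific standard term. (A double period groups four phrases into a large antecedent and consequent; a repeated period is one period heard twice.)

Phrase 1 ends with a half cadence (weaker) and phrase 2 with a perfect authentic cadence (stronger): antecedent + consequent = a period.
The two phrases open with the same material (α / α), so the period is parallel.

parallel period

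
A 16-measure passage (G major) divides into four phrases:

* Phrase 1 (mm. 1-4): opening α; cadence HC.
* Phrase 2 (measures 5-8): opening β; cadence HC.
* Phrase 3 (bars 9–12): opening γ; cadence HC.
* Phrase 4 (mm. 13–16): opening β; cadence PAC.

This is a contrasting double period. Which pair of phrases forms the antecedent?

phrases 1 and 2

In a double period the first pair of phrases (ending half cadence) is the large antecedent and the second pair (ending perfect authentic cadence) is the large consequent; the antecedent is phrases 1 and 2.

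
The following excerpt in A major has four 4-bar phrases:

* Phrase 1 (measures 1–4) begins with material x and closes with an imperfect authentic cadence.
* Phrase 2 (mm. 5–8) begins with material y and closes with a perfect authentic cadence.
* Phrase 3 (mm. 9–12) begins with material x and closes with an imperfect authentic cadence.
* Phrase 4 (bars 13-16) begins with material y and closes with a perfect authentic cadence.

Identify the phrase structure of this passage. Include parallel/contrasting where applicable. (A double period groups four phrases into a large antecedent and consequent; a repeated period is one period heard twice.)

repeated period

The cadence pattern IAC–PAC–IAC–PAC is weak–strong twice, and phrases 3–4 restate phrases 1–2: a period heard twice, not a double period (which would end weakly at phrase 2).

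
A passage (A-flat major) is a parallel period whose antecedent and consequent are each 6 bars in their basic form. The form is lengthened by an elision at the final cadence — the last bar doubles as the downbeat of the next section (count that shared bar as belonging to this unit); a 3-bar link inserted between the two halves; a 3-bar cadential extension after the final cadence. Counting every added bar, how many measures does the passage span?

18 measures

Basic parallel period: 6 + 6 = 12 bars.
12 (basic form) + 3 (link) + 3 (cadential extension) = 18.
The elision shares a bar with the next section but does not change this unit's count.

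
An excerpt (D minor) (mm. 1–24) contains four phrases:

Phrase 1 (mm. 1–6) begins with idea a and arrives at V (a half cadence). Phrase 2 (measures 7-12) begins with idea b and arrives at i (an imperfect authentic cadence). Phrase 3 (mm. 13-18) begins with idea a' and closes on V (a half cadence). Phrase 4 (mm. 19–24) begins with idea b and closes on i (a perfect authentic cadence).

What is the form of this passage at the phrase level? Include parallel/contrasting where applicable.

Four phrases in two halves: the first half (measures 1–12) ends with an imperfect authentic cadence, the second (mm. 13–24) with a perfect authentic cadence — a large antecedent–consequent pair, i.e. a double period.
Phrase 3 begins with the same material as phrase 1, making it parallel.

parallel double period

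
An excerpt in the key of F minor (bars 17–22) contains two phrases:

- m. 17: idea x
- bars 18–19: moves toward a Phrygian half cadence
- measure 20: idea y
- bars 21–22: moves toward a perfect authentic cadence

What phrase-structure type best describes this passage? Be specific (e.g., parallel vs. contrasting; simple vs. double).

Phrase 1 ends with a Phrygian half cadence (weaker) and phrase 2 with a perfect authentic cadence (stronger): antecedent + consequent = a period.
The two phrases open with different material (x / y), so the period is contrasting.

contrasting period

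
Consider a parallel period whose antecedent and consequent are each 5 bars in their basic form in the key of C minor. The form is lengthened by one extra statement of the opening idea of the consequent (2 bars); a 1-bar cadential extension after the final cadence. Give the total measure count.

13 measures

Basic parallel period: 5 + 5 = 10 bars.
10 (basic form) + 2 (extra statement) + 1 (cadential extension) = 13.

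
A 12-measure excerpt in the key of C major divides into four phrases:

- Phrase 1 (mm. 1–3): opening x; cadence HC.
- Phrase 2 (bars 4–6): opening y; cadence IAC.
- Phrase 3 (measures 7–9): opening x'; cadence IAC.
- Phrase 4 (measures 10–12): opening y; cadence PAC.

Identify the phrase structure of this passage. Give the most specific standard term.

Four phrases in two halves: the first half (mm. 1–6) ends with an imperfect authentic cadence, the second (mm. 7–12) with a perfect authentic cadence — a large antecedent–consequent pair, i.e. a double period.
Phrase 3 begins with the same material as phrase 1, making it parallel.

parallel double period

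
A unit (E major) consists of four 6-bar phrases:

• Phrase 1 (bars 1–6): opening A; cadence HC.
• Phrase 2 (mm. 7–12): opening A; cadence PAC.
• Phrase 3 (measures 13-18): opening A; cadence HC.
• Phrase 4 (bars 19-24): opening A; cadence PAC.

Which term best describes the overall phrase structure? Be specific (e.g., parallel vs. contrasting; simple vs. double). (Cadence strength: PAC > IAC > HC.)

repeated period

The cadence pattern HC–PAC–HC–PAC is weak–strong twice, and phrases 3–4 restate phrases 1–2: a period heard twice, not a double period (which would end weakly at phrase 2).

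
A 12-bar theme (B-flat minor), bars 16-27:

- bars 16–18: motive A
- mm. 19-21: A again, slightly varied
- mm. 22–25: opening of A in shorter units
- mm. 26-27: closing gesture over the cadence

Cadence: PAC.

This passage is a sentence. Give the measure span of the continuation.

measures 22–27

After the presentation (bars 16-21), the continuation covers the fragmentation through the cadence: mm. 22–27.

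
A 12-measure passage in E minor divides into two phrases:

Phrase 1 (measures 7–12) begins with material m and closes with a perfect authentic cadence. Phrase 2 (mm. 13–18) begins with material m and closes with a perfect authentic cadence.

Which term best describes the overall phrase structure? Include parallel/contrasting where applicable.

repeated phrase

Both phrases have the same opening (m) and the same cadence (perfect authentic cadence): the second is a restatement, not a consequent, so this is a repeated phrase rather than a period.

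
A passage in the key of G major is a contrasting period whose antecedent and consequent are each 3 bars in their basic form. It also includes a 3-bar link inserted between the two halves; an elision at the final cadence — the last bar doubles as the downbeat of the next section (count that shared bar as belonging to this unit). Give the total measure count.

Basic contrasting period: 3 + 3 = 6 bars.
6 (basic form) + 3 (link) = 9.
The elision shares a bar with the next section but does not change this unit's count.

9 measures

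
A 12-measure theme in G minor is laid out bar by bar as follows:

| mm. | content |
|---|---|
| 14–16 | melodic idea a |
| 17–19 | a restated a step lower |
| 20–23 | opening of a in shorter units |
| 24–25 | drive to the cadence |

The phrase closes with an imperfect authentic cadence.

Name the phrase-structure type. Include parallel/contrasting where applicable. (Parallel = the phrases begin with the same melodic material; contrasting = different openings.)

sentence

Basic idea (mm. 14–16) + its repetition (measures 17–19) form the presentation; fragmentation and cadence (mm. 20–25) form the continuation — the 12-bar whole is a sentence.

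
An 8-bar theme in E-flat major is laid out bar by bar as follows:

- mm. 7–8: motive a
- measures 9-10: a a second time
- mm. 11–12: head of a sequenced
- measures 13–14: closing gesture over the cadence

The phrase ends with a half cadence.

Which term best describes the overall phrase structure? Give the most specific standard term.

Basic idea (bars 7–8) + its repetition (measures 9-10) form the presentation; fragmentation and cadence (mm. 11-14) form the continuation — the 8-bar whole is a sentence.

sentence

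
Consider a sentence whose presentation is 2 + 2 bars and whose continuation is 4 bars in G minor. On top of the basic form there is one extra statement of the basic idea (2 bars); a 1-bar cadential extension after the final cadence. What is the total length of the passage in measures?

11 measures

Basic sentence: 2 + 2 + 4 = 8 bars.
8 (basic form) + 2 (extra statement) + 1 (cadential extension) = 11.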